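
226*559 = 126334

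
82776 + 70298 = 153074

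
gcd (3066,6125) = 7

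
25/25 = 1 = 1.00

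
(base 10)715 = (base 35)kf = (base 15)32a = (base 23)182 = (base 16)2cb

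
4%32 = 4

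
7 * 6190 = 43330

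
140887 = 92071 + 48816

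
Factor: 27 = 3^3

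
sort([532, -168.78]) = [-168.78, 532]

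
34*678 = 23052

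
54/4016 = 27/2008 ≈ 0.0134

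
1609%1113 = 496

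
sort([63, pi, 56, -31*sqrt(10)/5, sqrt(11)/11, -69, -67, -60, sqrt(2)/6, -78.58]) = [-78.58, -69, -67, -60, -31*sqrt(10)/5, sqrt(2)/6, sqrt(11)/11, pi, 56, 63]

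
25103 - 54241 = -29138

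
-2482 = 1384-3866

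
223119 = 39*5721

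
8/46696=1/5837 ≈ 0.000171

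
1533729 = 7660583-6126854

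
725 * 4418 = 3203050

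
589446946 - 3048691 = 586398255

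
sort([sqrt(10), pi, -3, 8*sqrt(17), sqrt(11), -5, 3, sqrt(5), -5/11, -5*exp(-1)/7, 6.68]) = [-5, -3, -5/11, -5*exp(-1)/7, sqrt(5), 3, pi, sqrt(10), sqrt(11), 6.68, 8*sqrt(17)]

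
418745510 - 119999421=298746089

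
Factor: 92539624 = 2^3*41^1*307^1*919^1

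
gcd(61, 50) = 1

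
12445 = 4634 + 7811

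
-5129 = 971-6100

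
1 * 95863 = 95863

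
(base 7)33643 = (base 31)8s1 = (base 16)216d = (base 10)8557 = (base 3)102201221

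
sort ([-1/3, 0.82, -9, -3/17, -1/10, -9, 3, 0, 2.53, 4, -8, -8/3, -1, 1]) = [-9, -9, -8, -8/3, -1, -1/3, -3/17, -1/10, 0, 0.82, 1, 2.53, 3, 4]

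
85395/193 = 442+89/193 ≈ 442.46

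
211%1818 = 211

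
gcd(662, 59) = 1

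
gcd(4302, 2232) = 18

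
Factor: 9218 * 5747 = 2^1 * 7^1 * 11^1 * 419^1 * 821^1 = 52975846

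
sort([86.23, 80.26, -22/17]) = [-22/17, 80.26, 86.23]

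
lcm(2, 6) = 6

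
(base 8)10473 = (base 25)71b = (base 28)5hf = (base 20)b0b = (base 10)4411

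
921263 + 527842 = 1449105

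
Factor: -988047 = -1*3^2*311^1*353^1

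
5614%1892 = 1830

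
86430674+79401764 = 165832438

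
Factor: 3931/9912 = 2^(-3)*3^(-1)*7^(-1)*59^(-1)*3931^1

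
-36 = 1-37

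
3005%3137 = 3005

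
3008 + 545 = 3553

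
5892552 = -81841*(-72)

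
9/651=3/217 ≈ 0.0138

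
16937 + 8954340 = 8971277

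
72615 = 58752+13863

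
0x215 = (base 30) hn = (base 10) 533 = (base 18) 1bb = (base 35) f8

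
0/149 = 0 = 0.00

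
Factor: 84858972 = 2^2 * 3^1 * 11^1 * 642871^1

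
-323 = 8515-8838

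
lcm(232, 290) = 1160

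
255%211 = 44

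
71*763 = 54173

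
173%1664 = 173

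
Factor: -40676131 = -1 * 19^1 * 2140849^1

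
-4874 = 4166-9040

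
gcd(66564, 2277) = 9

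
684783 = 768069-83286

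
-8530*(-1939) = 16539670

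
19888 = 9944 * 2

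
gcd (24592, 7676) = 4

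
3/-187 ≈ -0.0160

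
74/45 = 1 + 29/45≈1.64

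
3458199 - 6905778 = -3447579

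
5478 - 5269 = 209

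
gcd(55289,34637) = 1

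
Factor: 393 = 3^1*131^1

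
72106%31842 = 8422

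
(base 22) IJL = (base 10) 9151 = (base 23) H6K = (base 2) 10001110111111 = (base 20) 12HB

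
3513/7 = 501+6/7 ≈ 501.86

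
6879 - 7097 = -218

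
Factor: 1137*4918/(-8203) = -1*2^1*3^1*13^(-1)*379^1*631^(-1)*2459^1 = -5591766/8203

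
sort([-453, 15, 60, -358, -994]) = [-994, -453, -358, 15, 60]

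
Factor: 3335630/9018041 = 2^1*5^1*17^(-1)*409^(-1)*1297^(-1)*333563^1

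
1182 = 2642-1460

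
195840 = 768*255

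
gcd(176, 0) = 176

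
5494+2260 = 7754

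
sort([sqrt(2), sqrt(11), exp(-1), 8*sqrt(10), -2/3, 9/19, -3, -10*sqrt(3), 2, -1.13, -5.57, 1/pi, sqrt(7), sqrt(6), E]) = [-10*sqrt(3), -5.57, -3, -1.13, -2/3, 1/pi, exp(-1), 9/19, sqrt(2), 2, sqrt(6), sqrt(7), E, sqrt(11), 8*sqrt(10)]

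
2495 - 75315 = -72820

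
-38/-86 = 19/43 ≈ 0.442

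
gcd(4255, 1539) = 1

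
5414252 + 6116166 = 11530418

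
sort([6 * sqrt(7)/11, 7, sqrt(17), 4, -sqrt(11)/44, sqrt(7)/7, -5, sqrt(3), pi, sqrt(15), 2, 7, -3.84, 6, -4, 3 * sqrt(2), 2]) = [-5, -4, -3.84, -sqrt(11)/44, sqrt(7)/7, 6 * sqrt(7)/11, sqrt(3), 2, 2, pi, sqrt(15), 4, sqrt(17), 3 * sqrt(2), 6, 7, 7]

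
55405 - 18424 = 36981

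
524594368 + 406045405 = 930639773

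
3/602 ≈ 0.00498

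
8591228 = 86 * 99898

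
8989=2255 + 6734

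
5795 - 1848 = 3947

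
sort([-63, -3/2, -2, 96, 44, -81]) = [-81, -63, -2, -3/2, 44, 96]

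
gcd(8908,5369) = 1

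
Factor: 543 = 3^1*181^1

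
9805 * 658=6451690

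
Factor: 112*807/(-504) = -1*2^1*3^(-1)*269^1 = -538/3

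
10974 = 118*93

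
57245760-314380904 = -257135144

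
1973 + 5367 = 7340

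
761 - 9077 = -8316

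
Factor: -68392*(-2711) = 2^3*83^1*103^1*2711^1 = 185410712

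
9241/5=1848 + 1/5=1848.20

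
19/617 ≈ 0.0308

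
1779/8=222 + 3/8 ≈ 222.38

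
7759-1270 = 6489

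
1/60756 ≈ 0.0000165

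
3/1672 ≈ 0.00179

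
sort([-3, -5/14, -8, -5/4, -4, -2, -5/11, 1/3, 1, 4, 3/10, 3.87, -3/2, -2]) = [-8, -4, -3, -2, -2, -3/2, -5/4, -5/11, -5/14, 3/10, 1/3, 1, 3.87, 4]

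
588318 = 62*9489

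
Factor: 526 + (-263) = 263^1 = 263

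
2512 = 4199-1687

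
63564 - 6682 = 56882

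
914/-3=-304-2/3 ≈ -304.67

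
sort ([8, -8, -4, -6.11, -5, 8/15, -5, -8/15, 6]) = [-8, -6.11, -5, -5, -4, -8/15, 8/15, 6, 8]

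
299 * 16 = 4784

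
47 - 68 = -21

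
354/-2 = -177 = -177.00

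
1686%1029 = 657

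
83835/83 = 1010 + 5/83 ≈ 1010.06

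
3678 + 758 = 4436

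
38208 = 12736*3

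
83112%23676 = 12084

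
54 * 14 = 756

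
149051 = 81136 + 67915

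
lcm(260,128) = 8320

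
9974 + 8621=18595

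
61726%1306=344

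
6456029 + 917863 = 7373892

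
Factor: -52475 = -1 * 5^2 * 2099^1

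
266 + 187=453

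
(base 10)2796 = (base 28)3fo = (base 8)5354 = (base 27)3mf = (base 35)29v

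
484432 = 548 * 884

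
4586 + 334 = 4920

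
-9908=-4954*2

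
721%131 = 66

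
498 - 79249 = -78751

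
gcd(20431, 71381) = 1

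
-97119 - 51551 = -148670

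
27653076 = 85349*324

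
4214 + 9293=13507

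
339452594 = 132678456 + 206774138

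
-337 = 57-394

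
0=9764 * 0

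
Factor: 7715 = 5^1*1543^1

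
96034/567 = 169 + 211/567 ≈ 169.37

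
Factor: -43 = -1*43^1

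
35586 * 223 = 7935678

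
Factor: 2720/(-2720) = -1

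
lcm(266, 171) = 2394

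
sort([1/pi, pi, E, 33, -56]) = [-56, 1/pi, E, pi, 33]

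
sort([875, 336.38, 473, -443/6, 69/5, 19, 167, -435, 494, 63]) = [-435, -443/6, 69/5, 19, 63, 167, 336.38, 473, 494, 875]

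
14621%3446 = 837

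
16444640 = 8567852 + 7876788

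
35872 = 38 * 944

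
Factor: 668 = 2^2 * 167^1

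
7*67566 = 472962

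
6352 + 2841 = 9193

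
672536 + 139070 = 811606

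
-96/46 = -48/23 ≈ -2.09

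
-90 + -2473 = -2563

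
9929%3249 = 182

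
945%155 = 15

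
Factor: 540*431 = 2^2*3^3*5^1*431^1 = 232740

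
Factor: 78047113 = 78047113^1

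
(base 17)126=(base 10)329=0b101001001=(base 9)405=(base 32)a9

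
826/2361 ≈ 0.350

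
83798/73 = 1147 + 67/73 ≈ 1147.92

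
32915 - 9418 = 23497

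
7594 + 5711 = 13305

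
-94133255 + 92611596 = -1521659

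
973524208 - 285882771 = 687641437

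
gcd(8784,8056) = 8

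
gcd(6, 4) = 2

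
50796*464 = 23569344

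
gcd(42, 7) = 7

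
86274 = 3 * 28758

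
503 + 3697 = 4200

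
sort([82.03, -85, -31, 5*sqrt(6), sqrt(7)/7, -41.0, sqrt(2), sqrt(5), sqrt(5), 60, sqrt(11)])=[-85, -41.0, -31, sqrt(7)/7, sqrt(2), sqrt(5), sqrt(5), sqrt(11), 5*sqrt(6), 60, 82.03]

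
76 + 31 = 107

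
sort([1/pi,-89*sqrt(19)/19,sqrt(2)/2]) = [-89*sqrt(19)/19,1/pi,sqrt(2)/2]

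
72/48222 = 4/2679 ≈ 0.00149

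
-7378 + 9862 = 2484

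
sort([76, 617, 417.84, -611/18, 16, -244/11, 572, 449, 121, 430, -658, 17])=[-658, -611/18, -244/11, 16, 17, 76, 121, 417.84, 430, 449, 572, 617]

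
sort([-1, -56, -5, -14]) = [-56, -14, -5, -1]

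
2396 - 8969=-6573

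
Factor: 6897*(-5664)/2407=-1*2^5*3^2*11^2*19^1*29^(-1)*59^1*83^(-1)=-39064608/2407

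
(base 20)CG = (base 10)256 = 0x100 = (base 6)1104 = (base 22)BE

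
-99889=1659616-1759505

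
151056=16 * 9441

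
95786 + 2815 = 98601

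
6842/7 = 977 + 3/7 ≈ 977.43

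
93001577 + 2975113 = 95976690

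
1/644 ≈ 0.00155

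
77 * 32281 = 2485637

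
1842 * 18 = 33156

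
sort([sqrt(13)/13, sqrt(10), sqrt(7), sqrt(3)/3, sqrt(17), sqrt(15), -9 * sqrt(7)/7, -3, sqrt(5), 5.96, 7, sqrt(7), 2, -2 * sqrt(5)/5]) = [-9 * sqrt(7)/7, -3, -2 * sqrt(5)/5, sqrt(13)/13, sqrt(3)/3, 2, sqrt(5), sqrt(7), sqrt(7), sqrt(10), sqrt(15), sqrt(17), 5.96, 7]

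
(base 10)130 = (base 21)64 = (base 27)4m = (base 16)82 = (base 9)154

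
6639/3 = 2213 = 2213.00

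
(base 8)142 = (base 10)98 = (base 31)35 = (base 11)8a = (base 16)62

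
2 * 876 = 1752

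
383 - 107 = 276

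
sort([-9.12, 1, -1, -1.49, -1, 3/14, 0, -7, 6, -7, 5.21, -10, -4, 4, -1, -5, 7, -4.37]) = [-10, -9.12, -7, -7, -5, -4.37, -4, -1.49, -1, -1, -1, 0, 3/14, 1, 4, 5.21, 6, 7]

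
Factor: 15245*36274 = 2^1*5^1*7^1*2591^1*3049^1 = 552997130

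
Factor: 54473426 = 2^1*7^1*29^1*134171^1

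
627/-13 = -48 - 3/13 ≈ -48.23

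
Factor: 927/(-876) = -1 * 2^(-2) * 3^1 * 73^(-1) * 103^1 = -309/292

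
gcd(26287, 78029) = 1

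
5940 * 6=35640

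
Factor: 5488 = 2^4*7^3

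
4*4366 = 17464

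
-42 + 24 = -18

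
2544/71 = 35 + 59/71 ≈ 35.83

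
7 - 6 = 1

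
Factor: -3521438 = -1*2^1*23^1*37^1*2069^1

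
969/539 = 1+430/539 ≈ 1.80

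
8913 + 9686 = 18599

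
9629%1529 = 455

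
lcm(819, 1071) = 13923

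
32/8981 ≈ 0.00356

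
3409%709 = 573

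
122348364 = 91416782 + 30931582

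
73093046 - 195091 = 72897955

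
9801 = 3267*3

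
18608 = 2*9304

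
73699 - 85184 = -11485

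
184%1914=184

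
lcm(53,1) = 53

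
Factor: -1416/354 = -1 * 2^2 = -4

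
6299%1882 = 653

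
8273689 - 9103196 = -829507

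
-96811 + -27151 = -123962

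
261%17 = 6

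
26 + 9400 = 9426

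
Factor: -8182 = -1*2^1*4091^1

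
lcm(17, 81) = 1377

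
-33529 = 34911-68440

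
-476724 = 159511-636235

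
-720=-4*180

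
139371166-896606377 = -757235211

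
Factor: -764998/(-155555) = 2^1*5^(-1)*13^1*53^(-1)*587^(-1)*29423^1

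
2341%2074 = 267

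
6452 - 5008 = 1444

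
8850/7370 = 1 + 148/737≈1.20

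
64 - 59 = 5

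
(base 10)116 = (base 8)164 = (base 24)4k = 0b1110100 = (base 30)3q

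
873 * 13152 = 11481696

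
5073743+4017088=9090831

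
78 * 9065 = 707070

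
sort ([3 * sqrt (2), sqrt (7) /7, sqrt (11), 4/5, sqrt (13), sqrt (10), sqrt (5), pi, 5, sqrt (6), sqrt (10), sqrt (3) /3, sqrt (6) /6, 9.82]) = [sqrt (7) /7, sqrt (6) /6, sqrt (3) /3, 4/5, sqrt (5), sqrt (6), pi, sqrt (10), sqrt (10), sqrt (11), sqrt (13), 3 * sqrt (2), 5, 9.82]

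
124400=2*62200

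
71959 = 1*71959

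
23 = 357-334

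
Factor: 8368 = 2^4*523^1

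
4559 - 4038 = 521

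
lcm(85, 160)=2720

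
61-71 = -10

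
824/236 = 3+29/59 ≈ 3.49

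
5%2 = 1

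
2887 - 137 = 2750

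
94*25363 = 2384122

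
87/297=29/99 ≈ 0.293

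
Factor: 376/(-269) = -1*2^3*47^1*269^(-1)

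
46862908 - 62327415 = -15464507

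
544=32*17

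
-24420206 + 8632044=-15788162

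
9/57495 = 3/19165 ≈ 0.000157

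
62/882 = 31/441 ≈ 0.0703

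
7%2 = 1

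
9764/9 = 1084 + 8/9 ≈ 1084.89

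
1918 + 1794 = 3712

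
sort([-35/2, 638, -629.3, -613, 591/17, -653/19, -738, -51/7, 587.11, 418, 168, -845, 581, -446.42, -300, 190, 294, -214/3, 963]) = [-845, -738, -629.3, -613, -446.42, -300, -214/3, -653/19, -35/2, -51/7, 591/17, 168, 190, 294, 418, 581, 587.11, 638, 963]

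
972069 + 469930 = 1441999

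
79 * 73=5767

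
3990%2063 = 1927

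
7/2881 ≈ 0.00243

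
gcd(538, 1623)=1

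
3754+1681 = 5435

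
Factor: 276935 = 5^1*97^1*571^1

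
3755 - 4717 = -962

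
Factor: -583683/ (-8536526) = 2^ (-1) * 3^1 * 29^1 * 491^ (-1) * 6709^1 * 8693^ (-1)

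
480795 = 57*8435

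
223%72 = 7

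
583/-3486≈-0.167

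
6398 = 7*914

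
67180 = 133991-66811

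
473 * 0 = 0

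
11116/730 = 5558/365 ≈ 15.23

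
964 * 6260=6034640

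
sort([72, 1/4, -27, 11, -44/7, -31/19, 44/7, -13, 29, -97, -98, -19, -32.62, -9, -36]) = [-98, -97, -36, -32.62, -27, -19, -13, -9, -44/7, -31/19, 1/4, 44/7, 11, 29, 72]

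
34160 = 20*1708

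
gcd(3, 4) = 1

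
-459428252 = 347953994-807382246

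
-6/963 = -2/321 ≈ -0.00623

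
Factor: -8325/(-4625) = 3^2*5^(-1) = 9/5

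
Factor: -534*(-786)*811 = 2^2*3^2*89^1*131^1*811^1 = 340396164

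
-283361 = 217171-500532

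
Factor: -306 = -1 * 2^1 * 3^2 * 17^1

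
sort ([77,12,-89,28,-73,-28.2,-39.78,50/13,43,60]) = [-89,-73,-39.78,-28.2,50/13,12,28,43,60,77]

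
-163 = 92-255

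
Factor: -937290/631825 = -1*2^1*3^1*5^(-1)*127^(-1)*157^1 = -942/635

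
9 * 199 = 1791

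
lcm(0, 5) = 0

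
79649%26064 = 1457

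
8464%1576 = 584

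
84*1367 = 114828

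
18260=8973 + 9287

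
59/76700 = 1/1300 ≈ 0.000769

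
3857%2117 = 1740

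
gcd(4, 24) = 4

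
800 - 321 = 479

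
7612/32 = 237 + 7/8 ≈ 237.88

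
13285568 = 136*97688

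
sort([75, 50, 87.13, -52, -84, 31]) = [-84, -52, 31, 50, 75, 87.13]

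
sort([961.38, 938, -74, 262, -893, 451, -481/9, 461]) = [-893, -74, -481/9, 262, 451, 461, 938, 961.38]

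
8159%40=39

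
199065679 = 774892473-575826794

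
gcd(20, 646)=2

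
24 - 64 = -40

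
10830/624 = 1805/104 ≈ 17.36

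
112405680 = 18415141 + 93990539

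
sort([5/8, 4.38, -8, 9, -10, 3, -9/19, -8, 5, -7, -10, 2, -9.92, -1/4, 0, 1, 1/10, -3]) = [-10, -10, -9.92, -8, -8, -7, -3, -9/19, -1/4, 0, 1/10, 5/8, 1, 2, 3, 4.38, 5, 9]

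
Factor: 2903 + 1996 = 3^1 * 23^1 * 71^1 = 4899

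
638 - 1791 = -1153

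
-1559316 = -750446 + -808870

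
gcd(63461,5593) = 17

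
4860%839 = 665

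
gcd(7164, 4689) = 9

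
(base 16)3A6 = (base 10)934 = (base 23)1HE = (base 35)QO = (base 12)65A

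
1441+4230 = 5671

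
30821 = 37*833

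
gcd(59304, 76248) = 8472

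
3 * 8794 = 26382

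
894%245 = 159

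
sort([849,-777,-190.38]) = [-777,-190.38,849]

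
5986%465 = 406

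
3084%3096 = 3084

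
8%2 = 0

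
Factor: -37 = -1 * 37^1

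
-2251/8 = -281 - 3/8 ≈ -281.38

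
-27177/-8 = 3397 + 1/8 ≈ 3397.13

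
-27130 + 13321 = -13809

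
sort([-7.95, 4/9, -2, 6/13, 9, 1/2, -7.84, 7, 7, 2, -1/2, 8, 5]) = [-7.95, -7.84, -2, -1/2, 4/9, 6/13, 1/2, 2, 5, 7, 7, 8, 9]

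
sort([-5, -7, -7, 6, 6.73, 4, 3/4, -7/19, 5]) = [-7, -7, -5, -7/19, 3/4, 4, 5, 6, 6.73]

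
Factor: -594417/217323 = -1*3^(-3)*2683^(-1)*198139^1 = -198139/72441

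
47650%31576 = 16074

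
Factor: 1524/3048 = 2^ (-1) = 1/2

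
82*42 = 3444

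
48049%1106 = 491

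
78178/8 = 9772 + 1/4 = 9772.25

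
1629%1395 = 234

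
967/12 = 80+7/12 ≈ 80.58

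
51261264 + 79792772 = 131054036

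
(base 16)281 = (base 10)641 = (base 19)1ee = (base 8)1201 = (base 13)3a4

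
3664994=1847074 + 1817920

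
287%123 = 41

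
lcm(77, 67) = 5159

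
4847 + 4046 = 8893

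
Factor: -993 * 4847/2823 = -1 * 37^1 * 131^1 * 331^1 * 941^(-1) = -1604357/941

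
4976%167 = 133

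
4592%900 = 92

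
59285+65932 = 125217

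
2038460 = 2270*898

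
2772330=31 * 89430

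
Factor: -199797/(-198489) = 13^1*47^1*607^(-1) = 611/607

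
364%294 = 70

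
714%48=42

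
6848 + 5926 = 12774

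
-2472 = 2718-5190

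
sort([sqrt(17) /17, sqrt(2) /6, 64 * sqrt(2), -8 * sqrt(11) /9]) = [-8 * sqrt(11) /9, sqrt(2) /6, sqrt(17) /17, 64 * sqrt(2)]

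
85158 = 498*171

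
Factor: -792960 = -1 * 2^7 * 3^1 * 5^1 * 7^1 * 59^1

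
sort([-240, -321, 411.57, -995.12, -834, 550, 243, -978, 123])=[-995.12, -978, -834, -321, -240, 123, 243, 411.57, 550]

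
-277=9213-9490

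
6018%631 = 339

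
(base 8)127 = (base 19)4b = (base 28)33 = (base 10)87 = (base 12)73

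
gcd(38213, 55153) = 7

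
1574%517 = 23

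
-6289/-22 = 285 + 19/22 ≈ 285.86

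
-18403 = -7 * 2629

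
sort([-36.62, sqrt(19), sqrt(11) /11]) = [-36.62, sqrt(11) /11, sqrt(19)]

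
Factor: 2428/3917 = 2^2*607^1*3917^(-1)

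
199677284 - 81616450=118060834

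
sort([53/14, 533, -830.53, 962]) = [-830.53, 53/14, 533, 962]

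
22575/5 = 4515 = 4515.00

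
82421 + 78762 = 161183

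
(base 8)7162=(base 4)321302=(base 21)882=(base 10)3698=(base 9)5058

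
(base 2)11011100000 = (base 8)3340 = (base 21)3kh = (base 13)a55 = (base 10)1760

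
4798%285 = 238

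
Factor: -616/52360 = -1 * 5^(-1) * 17^(-1) = -1/85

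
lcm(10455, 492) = 41820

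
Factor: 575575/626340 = 2^(-2) * 3^(-1) * 5^1 * 7^1 * 23^1 * 73^(-1) = 805/876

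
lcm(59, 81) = 4779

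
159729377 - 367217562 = -207488185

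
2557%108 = 73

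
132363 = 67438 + 64925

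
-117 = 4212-4329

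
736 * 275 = 202400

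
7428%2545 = 2338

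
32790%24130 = 8660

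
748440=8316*90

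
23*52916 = 1217068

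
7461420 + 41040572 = 48501992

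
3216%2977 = 239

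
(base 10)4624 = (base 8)11020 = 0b1001000010000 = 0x1210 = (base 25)79o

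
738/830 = 369/415 ≈ 0.889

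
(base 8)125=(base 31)2n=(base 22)3j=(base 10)85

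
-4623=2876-7499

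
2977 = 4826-1849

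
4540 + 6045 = 10585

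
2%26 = 2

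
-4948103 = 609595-5557698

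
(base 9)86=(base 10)78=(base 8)116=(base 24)36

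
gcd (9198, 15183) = 63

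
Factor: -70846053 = -1*3^1*239^1*98809^1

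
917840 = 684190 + 233650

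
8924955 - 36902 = 8888053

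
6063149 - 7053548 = -990399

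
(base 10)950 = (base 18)2ge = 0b1110110110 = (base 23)1i7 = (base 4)32312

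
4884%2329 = 226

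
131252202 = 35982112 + 95270090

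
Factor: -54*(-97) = 2^1*3^3*97^1 = 5238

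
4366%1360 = 286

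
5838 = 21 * 278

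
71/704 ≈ 0.101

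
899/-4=-224-3/4=-224.75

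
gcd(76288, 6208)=64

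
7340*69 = 506460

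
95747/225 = 425 + 122/225 ≈ 425.54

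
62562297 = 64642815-2080518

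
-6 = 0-6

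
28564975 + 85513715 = 114078690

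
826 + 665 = 1491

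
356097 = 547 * 651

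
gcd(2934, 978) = 978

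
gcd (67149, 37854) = 27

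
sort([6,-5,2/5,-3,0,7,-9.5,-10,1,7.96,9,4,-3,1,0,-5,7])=[-10,-9.5,-5,-5,-3,-3,0,0,2/5,1,1,4,6,7,7,7.96,9]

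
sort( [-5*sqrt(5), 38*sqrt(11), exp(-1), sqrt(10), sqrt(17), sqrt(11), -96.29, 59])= [-96.29, -5*sqrt(5), exp(-1), sqrt(10), sqrt(11), sqrt(17), 59, 38*sqrt(11)]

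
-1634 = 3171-4805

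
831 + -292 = 539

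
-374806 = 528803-903609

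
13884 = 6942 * 2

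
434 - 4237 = -3803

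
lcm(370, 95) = 7030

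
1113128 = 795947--317181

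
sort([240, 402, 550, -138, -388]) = [-388, -138, 240, 402, 550]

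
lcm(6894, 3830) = 34470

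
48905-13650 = 35255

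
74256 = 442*168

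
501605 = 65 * 7717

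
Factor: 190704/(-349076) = -1*2^2*3^1*7^(-2)*13^(-1)*29^1 = -348/637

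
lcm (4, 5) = 20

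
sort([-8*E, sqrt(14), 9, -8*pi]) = [-8*pi, -8*E, sqrt(14), 9]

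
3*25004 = 75012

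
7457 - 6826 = 631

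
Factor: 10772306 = 2^1*47^1*114599^1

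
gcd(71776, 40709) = 1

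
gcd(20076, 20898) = 6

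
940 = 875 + 65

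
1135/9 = 126 + 1/9 ≈ 126.11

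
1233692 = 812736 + 420956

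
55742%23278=9186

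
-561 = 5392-5953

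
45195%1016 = 491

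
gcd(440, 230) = 10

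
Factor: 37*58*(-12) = -1*2^3*3^1*29^1*37^1 = -25752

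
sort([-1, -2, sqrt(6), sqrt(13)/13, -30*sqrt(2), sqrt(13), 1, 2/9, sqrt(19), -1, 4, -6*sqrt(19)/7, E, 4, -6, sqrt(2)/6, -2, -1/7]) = [-30*sqrt(2), -6, -6*sqrt(19)/7, -2, -2, -1, -1, -1/7, 2/9, sqrt(2)/6, sqrt(13)/13, 1, sqrt(6), E, sqrt(13), 4, 4, sqrt(19)]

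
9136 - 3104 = 6032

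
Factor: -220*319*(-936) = 2^5*3^2*5^1*11^2*13^1*29^1 = 65688480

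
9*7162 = 64458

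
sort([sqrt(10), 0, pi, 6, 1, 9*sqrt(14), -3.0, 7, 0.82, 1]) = [-3.0, 0, 0.82, 1, 1, pi, sqrt(10), 6, 7, 9*sqrt(14)]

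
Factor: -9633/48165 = -1 * 5^(-1) = -1/5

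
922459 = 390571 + 531888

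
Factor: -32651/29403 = -1 * 3^ (-5) * 11^ (-2) * 103^1 * 317^1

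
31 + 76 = 107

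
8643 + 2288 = 10931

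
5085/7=726 + 3/7 ≈ 726.43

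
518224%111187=73476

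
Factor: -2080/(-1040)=2^1=2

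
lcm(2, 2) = 2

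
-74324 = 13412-87736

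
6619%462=151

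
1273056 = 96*13261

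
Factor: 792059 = 37^1*21407^1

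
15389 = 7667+7722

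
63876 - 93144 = -29268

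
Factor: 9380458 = 2^1 * 23^1 * 61^1 * 3343^1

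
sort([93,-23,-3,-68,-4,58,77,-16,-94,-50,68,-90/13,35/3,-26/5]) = [-94,-68,-50,-23,-16,-90/13,-26/5,-4,-3,35/3,58,68,77,93]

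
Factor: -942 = -1 * 2^1 * 3^1 * 157^1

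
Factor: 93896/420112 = 2^(-1) * 7^(-1) * 31^(-1) * 97^1 = 97/434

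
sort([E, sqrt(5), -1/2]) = [-1/2, sqrt(5), E]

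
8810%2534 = 1208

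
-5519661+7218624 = 1698963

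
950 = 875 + 75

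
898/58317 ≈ 0.0154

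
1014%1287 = 1014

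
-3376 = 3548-6924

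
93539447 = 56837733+36701714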